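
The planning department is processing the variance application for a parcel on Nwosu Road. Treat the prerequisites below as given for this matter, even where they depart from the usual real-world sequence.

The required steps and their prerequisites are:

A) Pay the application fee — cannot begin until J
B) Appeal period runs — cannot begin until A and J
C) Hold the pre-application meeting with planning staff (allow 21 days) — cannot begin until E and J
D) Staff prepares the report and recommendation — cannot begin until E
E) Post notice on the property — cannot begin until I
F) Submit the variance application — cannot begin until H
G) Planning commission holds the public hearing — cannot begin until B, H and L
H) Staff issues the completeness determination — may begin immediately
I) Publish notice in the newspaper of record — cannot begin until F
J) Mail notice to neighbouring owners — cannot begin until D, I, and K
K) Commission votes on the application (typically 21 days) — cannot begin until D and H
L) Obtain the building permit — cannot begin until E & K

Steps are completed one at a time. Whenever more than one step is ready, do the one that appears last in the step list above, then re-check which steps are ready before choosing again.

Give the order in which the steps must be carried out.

H, F, I, E, D, K, L, J, C, A, B, G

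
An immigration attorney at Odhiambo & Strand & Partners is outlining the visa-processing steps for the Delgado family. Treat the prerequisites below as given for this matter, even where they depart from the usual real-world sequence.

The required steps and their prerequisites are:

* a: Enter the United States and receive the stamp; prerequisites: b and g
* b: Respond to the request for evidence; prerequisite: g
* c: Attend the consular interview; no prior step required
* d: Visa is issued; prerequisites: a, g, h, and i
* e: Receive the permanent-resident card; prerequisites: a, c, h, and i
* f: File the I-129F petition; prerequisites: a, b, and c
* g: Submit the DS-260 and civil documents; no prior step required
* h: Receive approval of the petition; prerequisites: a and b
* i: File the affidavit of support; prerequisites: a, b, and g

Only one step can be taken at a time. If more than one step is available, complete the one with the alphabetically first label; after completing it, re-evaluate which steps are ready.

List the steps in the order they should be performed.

c and g have no prerequisites; c has the earlier label, so c is first.
Next only g has its prerequisites met → g.
That leaves b as the only ready step → b.
That leaves a as the only ready step → a.
f, h and i are all available; f has the earlier label → f.
Now h and i have their prerequisites met. h has the earlier label, so h next.
That leaves i as the only ready step → i.
Ready: d and e. d has the earlier label → d.
That leaves e as the only ready step → e.

c g b a f h i d e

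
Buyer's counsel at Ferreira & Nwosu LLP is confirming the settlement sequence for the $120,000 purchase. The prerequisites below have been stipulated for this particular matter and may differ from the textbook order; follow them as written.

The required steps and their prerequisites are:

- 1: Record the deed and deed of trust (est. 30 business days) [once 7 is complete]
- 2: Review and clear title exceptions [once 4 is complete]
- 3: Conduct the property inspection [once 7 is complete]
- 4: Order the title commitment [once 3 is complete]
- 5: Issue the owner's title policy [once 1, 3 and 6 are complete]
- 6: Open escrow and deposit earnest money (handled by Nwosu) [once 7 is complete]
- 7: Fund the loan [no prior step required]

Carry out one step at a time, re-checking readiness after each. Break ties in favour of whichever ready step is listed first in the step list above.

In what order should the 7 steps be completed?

7 has no prerequisites → 7 first.
1, 3 and 6 are all available; 1 is listed earlier → 1.
Ready: 3 and 6. 3 is listed earlier → 3.
Now 4 and 6 have their prerequisites met. 4 is listed earlier, so 4 next.
2 and 6 are both available; 2 is listed earlier → 2.
6 is the only step now ready → 6.
5 needed 1, 3 and 6, now all done → 5.

7, 1, 3, 4, 2, 6, 5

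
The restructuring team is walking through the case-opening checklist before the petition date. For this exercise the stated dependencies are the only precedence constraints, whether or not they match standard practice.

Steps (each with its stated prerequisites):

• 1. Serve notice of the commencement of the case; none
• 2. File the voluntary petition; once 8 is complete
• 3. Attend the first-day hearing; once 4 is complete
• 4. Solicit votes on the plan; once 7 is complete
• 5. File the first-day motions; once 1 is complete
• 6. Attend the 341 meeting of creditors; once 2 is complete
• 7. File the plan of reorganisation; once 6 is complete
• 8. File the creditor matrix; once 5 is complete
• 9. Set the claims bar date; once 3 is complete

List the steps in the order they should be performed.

1, 5, 8, 2, 6, 7, 4, 3, 9

1 has no prerequisites → 1 first.
That leaves 5 as the only ready step → 5.
8 is the only step now ready → 8.
2 is the only step now ready → 2.
That leaves 6 as the only ready step → 6.
7 needed 6, now all done → 7.
4 needed 7, now all done → 4.
3 needed 4, now all done → 3.
Next only 9 has its prerequisites met → 9.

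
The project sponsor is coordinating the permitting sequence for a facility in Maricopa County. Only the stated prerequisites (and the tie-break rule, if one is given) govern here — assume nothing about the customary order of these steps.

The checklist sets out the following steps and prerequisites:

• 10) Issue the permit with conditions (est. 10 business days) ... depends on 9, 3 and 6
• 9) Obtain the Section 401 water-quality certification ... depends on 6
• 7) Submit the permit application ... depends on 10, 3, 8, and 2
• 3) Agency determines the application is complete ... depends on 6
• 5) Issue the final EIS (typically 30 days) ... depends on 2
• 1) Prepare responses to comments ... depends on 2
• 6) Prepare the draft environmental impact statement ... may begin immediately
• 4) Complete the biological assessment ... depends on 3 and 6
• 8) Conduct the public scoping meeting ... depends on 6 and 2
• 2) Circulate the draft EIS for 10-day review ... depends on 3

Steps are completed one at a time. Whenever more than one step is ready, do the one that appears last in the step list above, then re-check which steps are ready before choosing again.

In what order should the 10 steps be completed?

6 is the only step with nothing outstanding, so it goes first.
Now 3 and 9 have their prerequisites met. 3 is listed later, so 3 next.
Ready: 2, 4 and 9. 2 is listed later → 2.
Ready: 8, 4, 1, 5 and 9. 8 is listed later → 8.
4, 1, 5 and 9 are all available; 4 is listed later → 4.
Now 1, 5 and 9 have their prerequisites met. 1 is listed later, so 1 next.
Ready: 5 and 9. 5 is listed later → 5.
9 needed 6, now all done → 9.
10 needed 6, 3 and 9, now all done → 10.
7 needed 2, 8, 3 and 10, now all done → 7.

6, 3, 2, 8, 4, 1, 5, 9, 10, 7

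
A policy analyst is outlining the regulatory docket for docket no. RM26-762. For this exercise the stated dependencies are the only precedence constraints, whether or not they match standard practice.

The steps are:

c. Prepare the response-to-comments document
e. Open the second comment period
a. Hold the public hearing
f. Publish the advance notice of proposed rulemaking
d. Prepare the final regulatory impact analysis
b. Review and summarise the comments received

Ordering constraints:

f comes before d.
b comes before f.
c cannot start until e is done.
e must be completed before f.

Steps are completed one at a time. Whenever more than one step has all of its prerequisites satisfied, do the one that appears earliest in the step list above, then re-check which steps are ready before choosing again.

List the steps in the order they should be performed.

Nothing is required for e, a and b. e is listed earlier → e first.
Ready: c, a and b. c is listed earlier → c.
a and b are both available; a is listed earlier → a.
b is the only step now ready → b.
f needed e and b, now all done → f.
d needed f, now all done → d.

e, c, a, b, f, d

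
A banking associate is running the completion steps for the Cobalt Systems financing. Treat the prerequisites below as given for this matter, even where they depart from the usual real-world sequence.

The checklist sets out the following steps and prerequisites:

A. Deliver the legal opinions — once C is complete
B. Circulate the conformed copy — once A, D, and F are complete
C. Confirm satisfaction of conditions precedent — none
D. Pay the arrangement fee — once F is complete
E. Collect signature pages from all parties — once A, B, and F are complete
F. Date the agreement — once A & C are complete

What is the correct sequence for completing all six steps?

C A F D B E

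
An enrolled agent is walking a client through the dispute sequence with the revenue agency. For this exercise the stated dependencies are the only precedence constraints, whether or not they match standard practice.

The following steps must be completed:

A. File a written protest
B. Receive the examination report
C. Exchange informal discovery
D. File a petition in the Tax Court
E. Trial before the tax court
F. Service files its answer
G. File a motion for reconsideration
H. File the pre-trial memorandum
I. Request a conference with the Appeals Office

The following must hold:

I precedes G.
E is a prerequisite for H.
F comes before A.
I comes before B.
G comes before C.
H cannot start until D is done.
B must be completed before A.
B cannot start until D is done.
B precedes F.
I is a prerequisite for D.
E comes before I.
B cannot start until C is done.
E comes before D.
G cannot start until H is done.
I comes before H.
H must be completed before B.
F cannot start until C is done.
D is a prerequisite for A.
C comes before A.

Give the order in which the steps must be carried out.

E → I → D → H → G → C → B → F → A

E has no prerequisites → E first.
That leaves I as the only ready step → I.
D is the only step now ready → D.
H is the only step now ready → H.
G needed H and I, now all done → G.
C needed G, now all done → C.
B needed C, D, H and I, now all done → B.
That leaves F as the only ready step → F.
Next only A has its prerequisites met → A.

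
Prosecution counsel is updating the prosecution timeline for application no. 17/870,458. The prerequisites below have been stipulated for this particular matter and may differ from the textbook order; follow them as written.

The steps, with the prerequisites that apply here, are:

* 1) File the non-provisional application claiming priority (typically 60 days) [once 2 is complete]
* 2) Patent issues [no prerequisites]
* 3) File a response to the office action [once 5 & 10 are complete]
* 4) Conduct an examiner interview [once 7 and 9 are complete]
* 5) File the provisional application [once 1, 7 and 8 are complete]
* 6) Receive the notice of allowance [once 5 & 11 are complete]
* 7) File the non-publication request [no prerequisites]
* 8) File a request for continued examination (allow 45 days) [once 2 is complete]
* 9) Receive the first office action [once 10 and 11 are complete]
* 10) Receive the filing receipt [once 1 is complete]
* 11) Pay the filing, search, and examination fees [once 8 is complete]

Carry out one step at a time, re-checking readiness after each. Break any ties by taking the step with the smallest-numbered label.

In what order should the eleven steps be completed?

2 1 7 8 5 10 3 11 6 9 4

Nothing is required for 2 and 7. 2 has the earlier label → 2 first.
Now 1, 7 and 8 have their prerequisites met. 1 has the earlier label, so 1 next.
7, 8 and 10 are all available; 7 has the earlier label → 7.
Ready: 8 and 10. 8 has the earlier label → 8.
Now 5, 10 and 11 have their prerequisites met. 5 has the earlier label, so 5 next.
Ready: 10 and 11. 10 has the earlier label → 10.
Now 3 and 11 have their prerequisites met. 3 has the earlier label, so 3 next.
11 needed 8, now all done → 11.
6 and 9 are both available; 6 has the earlier label → 6.
That leaves 9 as the only ready step → 9.
4 is the only step now ready → 4.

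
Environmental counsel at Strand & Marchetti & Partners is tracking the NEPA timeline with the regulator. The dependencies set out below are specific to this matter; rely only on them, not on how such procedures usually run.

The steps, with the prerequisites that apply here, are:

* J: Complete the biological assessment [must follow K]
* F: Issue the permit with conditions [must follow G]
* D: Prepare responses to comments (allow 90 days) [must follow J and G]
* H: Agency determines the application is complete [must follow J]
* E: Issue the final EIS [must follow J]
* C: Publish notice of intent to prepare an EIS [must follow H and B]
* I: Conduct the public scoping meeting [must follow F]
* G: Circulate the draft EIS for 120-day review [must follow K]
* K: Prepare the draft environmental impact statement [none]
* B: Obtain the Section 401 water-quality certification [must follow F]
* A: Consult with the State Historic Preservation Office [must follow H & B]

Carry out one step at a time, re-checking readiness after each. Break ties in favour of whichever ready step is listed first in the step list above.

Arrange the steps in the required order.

K J H E G F D I B C A

Only K has no prerequisites, so it is first.
Now J and G have their prerequisites met. J is listed earlier, so J next.
Now H, E and G have their prerequisites met. H is listed earlier, so H next.
Now E and G have their prerequisites met. E is listed earlier, so E next.
G is the only step now ready → G.
F and D are both available; F is listed earlier → F.
I and B now also ready, so the ready set is {D, I, B}; D is listed earlier → D.
Now I and B have their prerequisites met. I is listed earlier, so I next.
B needed F, now all done → B.
Ready: C and A. C is listed earlier → C.
A needed H and B, now all done → A.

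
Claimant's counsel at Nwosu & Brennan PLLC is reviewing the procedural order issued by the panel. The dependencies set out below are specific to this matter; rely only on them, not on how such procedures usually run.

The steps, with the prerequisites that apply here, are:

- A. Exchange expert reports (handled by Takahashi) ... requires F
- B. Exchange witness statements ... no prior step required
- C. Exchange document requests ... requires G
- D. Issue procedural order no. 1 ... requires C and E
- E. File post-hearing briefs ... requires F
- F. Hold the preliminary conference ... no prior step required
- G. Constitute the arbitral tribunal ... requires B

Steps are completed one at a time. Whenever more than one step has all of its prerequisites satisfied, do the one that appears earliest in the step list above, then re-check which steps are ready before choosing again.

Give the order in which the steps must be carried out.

B and F have no prerequisites; B is listed earlier, so B is first.
G now also ready, so the ready set is {F, G}; F is listed earlier → F.
A, E and G are all available; A is listed earlier → A.
E and G are both available; E is listed earlier → E.
Next only G has its prerequisites met → G.
C needed G, now all done → C.
D is the only step now ready → D.

B, F, A, E, G, C, D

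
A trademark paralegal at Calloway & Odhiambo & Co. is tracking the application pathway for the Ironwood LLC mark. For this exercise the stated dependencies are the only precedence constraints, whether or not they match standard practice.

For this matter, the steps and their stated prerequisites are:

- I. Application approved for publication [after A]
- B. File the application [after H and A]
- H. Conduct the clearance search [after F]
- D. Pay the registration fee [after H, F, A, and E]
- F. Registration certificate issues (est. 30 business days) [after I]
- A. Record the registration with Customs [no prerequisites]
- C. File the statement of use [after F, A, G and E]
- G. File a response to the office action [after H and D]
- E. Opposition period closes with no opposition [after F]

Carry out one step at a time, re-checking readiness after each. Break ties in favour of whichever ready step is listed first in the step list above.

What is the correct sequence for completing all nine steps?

Only A has no prerequisites, so it is first.
I is the only step now ready → I.
Next only F has its prerequisites met → F.
H and E are both available; H is listed earlier → H.
Ready: B and E. B is listed earlier → B.
E needed F, now all done → E.
D needed H, F, A and E, now all done → D.
That leaves G as the only ready step → G.
C needed F, A, G and E, now all done → C.

A I F H B E D G C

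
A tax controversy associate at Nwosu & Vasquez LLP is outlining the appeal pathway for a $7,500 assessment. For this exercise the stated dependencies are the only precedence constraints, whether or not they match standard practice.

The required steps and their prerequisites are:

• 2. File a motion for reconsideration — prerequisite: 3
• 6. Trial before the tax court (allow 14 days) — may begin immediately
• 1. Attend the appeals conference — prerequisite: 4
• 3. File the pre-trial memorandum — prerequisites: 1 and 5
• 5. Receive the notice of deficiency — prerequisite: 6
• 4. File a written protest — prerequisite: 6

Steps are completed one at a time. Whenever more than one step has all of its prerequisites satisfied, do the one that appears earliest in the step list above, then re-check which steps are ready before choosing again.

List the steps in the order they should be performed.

6 → 5 → 4 → 1 → 3 → 2

6 has no prerequisites → 6 first.
Ready: 5 and 4. 5 is listed earlier → 5.
4 is the only step now ready → 4.
1 needed 4, now all done → 1.
That leaves 3 as the only ready step → 3.
2 is the only step now ready → 2.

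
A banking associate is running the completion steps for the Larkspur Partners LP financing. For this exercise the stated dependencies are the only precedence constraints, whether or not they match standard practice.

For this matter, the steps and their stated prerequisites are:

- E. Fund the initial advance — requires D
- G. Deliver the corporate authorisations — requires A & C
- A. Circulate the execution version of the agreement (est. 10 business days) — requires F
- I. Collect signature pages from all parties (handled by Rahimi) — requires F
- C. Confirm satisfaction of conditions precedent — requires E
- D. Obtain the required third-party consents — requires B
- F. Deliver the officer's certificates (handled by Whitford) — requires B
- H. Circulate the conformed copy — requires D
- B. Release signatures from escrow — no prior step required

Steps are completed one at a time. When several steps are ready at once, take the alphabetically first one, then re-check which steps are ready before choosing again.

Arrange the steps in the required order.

B, D, E, C, F, A, G, H, I

Only B has no prerequisites, so it is first.
Ready: D and F. D has the earlier label → D.
E, F and H are all available; E has the earlier label → E.
C now also ready, so the ready set is {C, F, H}; C has the earlier label → C.
Now F and H have their prerequisites met. F has the earlier label, so F next.
A, H and I are all available; A has the earlier label → A.
G now also ready, so the ready set is {G, H, I}; G has the earlier label → G.
Ready: H and I. H has the earlier label → H.
That leaves I as the only ready step → I.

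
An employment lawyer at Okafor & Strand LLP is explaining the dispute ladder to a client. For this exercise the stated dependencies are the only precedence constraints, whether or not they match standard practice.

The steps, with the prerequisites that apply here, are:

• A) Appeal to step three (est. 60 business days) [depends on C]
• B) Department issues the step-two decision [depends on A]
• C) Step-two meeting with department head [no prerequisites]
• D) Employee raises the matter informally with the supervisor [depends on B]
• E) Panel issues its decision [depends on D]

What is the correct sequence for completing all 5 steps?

C has no prerequisites → C first.
Next only A has its prerequisites met → A.
B needed A, now all done → B.
D needed B, now all done → D.
E needed D, now all done → E.

C A B D E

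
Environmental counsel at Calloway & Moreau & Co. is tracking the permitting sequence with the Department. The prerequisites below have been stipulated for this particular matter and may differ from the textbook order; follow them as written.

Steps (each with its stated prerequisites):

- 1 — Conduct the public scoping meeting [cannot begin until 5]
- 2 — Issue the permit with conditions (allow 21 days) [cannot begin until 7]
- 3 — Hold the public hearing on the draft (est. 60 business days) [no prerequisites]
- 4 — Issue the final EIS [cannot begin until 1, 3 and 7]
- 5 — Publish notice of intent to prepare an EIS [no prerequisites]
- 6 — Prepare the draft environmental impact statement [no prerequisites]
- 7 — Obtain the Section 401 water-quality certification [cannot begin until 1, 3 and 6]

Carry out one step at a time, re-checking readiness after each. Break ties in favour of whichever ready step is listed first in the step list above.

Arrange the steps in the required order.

Nothing is required for 3, 5 and 6. 3 is listed earlier → 3 first.
Now 5 and 6 have their prerequisites met. 5 is listed earlier, so 5 next.
Ready: 1 and 6. 1 is listed earlier → 1.
Next only 6 has its prerequisites met → 6.
7 is the only step now ready → 7.
Ready: 2 and 4. 2 is listed earlier → 2.
That leaves 4 as the only ready step → 4.

3, 5, 1, 6, 7, 2, 4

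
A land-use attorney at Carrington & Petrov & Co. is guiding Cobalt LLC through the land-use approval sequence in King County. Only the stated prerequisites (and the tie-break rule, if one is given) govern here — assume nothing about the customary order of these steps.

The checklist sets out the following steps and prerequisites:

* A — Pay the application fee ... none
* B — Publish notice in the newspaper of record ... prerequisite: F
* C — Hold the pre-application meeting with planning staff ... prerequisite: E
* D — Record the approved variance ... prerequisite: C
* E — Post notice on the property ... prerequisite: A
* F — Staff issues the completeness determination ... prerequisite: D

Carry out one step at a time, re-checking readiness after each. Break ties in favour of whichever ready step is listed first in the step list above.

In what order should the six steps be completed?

A → E → C → D → F → B

Only A has no prerequisites, so it is first.
Next only E has its prerequisites met → E.
C needed E, now all done → C.
D needed C, now all done → D.
That leaves F as the only ready step → F.
B is the only step now ready → B.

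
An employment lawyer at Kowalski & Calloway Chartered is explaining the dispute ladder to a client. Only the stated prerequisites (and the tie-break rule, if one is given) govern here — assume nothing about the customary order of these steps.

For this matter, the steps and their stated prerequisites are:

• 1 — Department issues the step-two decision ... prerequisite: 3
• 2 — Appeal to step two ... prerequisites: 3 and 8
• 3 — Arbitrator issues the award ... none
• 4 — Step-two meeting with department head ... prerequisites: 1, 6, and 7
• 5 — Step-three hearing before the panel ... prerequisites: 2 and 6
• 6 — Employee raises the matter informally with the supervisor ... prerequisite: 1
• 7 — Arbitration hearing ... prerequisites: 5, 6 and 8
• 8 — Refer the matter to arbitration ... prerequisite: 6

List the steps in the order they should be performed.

3, 1, 6, 8, 2, 5, 7, 4

3 is the only step with nothing outstanding, so it goes first.
Next only 1 has its prerequisites met → 1.
Next only 6 has its prerequisites met → 6.
That leaves 8 as the only ready step → 8.
That leaves 2 as the only ready step → 2.
5 needed 2 and 6, now all done → 5.
That leaves 7 as the only ready step → 7.
4 is the only step now ready → 4.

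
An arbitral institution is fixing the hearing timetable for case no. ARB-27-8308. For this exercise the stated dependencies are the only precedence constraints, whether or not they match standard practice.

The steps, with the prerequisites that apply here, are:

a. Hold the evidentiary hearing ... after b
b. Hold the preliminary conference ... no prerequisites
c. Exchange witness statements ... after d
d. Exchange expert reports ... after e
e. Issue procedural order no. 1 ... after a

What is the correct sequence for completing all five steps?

b, a, e, d, c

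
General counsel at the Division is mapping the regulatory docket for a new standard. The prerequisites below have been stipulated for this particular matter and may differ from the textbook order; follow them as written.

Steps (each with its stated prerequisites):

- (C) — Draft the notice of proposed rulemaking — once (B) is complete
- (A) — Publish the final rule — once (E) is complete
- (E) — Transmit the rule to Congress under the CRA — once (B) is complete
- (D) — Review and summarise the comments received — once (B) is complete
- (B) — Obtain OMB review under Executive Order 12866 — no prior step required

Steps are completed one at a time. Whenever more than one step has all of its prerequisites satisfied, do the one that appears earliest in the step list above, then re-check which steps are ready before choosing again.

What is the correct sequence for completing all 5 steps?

(B) is the only step with nothing outstanding, so it goes first.
Now (C), (E) and (D) have their prerequisites met. (C) is listed earlier, so (C) next.
Ready: (E) and (D). (E) is listed earlier → (E).
(A) now also ready, so the ready set is {(A), (D)}; (A) is listed earlier → (A).
(D) needed (B), now all done → (D).

(B), (C), (E), (A), (D)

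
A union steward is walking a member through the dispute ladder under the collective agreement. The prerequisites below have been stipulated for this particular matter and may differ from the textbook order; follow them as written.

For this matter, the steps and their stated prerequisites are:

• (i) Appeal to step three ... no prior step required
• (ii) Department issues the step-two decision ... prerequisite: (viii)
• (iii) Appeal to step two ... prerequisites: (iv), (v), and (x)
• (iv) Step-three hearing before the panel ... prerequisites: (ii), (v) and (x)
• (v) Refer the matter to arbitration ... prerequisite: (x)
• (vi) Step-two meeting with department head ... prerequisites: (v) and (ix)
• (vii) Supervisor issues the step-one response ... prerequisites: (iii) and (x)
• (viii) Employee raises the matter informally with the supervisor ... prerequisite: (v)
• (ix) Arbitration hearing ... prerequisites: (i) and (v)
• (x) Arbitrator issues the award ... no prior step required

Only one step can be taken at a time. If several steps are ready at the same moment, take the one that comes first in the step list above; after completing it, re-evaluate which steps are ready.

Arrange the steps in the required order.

Nothing is required for (i) and (x). (i) is listed earlier → (i) first.
(x) is the only step now ready → (x).
(v) needed (x), now all done → (v).
Ready: (viii) and (ix). (viii) is listed earlier → (viii).
(ii) and (ix) are both available; (ii) is listed earlier → (ii).
(iv) now also ready, so the ready set is {(iv), (ix)}; (iv) is listed earlier → (iv).
Ready: (iii) and (ix). (iii) is listed earlier → (iii).
(vii) now also ready, so the ready set is {(vii), (ix)}; (vii) is listed earlier → (vii).
(ix) needed (i) and (v), now all done → (ix).
That leaves (vi) as the only ready step → (vi).

(i), (x), (v), (viii), (ii), (iv), (iii), (vii), (ix), (vi)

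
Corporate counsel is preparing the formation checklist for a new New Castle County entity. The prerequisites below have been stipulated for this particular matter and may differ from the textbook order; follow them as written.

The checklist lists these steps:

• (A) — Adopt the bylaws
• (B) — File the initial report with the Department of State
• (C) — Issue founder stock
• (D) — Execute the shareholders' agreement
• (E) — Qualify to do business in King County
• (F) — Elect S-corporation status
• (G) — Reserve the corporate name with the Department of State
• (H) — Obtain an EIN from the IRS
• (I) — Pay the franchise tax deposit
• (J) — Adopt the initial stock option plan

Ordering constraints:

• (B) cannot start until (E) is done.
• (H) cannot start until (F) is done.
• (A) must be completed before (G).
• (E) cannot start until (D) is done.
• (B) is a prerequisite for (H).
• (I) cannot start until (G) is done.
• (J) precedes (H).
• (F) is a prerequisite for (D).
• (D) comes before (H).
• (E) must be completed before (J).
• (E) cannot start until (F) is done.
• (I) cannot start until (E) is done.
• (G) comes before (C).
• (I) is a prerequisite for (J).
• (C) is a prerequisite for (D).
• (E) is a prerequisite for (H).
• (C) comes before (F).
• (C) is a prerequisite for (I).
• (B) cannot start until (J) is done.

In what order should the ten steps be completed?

(A) has no prerequisites → (A) first.
(G) needed (A), now all done → (G).
That leaves (C) as the only ready step → (C).
That leaves (F) as the only ready step → (F).
Next only (D) has its prerequisites met → (D).
Next only (E) has its prerequisites met → (E).
Next only (I) has its prerequisites met → (I).
That leaves (J) as the only ready step → (J).
(B) is the only step now ready → (B).
(H) needed (B), (D), (E), (F) and (J), now all done → (H).

(A), (G), (C), (F), (D), (E), (I), (J), (B), (H)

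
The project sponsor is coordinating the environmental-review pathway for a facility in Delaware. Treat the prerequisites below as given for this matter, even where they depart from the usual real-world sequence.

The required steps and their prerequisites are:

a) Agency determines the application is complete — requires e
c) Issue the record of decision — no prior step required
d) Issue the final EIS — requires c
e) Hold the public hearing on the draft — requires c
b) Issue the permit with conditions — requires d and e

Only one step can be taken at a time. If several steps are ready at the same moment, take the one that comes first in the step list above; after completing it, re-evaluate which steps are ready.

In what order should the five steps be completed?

Only c has no prerequisites, so it is first.
d and e are both available; d is listed earlier → d.
e needed c, now all done → e.
Ready: a and b. a is listed earlier → a.
b needed d and e, now all done → b.

c, d, e, a, b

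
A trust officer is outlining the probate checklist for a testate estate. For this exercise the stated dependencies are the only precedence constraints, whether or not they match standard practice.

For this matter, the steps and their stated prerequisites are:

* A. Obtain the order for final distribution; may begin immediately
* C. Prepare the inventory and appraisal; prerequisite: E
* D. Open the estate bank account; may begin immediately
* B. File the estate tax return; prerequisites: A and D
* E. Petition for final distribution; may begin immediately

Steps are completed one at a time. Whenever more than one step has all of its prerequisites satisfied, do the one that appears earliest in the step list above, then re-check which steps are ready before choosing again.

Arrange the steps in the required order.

A, D, B, E, C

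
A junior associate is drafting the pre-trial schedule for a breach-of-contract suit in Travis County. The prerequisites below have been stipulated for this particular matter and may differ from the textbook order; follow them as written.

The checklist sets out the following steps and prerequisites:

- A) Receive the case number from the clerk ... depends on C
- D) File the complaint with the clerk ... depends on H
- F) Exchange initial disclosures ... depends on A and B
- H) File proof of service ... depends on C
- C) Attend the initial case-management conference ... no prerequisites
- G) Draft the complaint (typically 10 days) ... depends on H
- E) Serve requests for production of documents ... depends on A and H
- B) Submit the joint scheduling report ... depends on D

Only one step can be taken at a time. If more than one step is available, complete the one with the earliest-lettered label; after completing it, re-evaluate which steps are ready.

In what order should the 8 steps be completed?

C → A → H → D → B → E → F → G

C is the only step with nothing outstanding, so it goes first.
Now A and H have their prerequisites met. A has the earlier label, so A next.
H needed C, now all done → H.
Ready: D, E and G. D has the earlier label → D.
Ready: B, E and G. B has the earlier label → B.
Now E, F and G have their prerequisites met. E has the earlier label, so E next.
F and G are both available; F has the earlier label → F.
Next only G has its prerequisites met → G.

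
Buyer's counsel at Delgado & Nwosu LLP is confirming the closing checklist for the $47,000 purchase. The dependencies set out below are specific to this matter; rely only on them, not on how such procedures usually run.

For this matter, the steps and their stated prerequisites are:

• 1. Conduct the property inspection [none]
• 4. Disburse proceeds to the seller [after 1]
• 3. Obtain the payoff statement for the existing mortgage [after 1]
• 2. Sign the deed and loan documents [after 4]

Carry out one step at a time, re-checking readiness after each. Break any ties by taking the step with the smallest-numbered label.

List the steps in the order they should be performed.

1 has no prerequisites → 1 first.
Now 3 and 4 have their prerequisites met. 3 has the earlier label, so 3 next.
4 is the only step now ready → 4.
2 is the only step now ready → 2.

1 3 4 2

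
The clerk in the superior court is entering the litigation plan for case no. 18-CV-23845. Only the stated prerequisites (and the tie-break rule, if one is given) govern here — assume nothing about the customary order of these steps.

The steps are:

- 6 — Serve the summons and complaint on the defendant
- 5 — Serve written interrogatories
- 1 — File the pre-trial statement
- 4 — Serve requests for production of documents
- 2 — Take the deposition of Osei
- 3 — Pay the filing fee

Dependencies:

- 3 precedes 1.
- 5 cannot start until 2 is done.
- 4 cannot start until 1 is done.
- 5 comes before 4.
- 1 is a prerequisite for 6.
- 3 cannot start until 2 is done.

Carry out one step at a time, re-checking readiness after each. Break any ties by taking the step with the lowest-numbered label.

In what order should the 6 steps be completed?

2, 3, 1, 5, 4, 6

2 has no prerequisites → 2 first.
Now 3 and 5 have their prerequisites met. 3 has the earlier label, so 3 next.
Now 1 and 5 have their prerequisites met. 1 has the earlier label, so 1 next.
Now 5 and 6 have their prerequisites met. 5 has the earlier label, so 5 next.
Ready: 4 and 6. 4 has the earlier label → 4.
6 is the only step now ready → 6.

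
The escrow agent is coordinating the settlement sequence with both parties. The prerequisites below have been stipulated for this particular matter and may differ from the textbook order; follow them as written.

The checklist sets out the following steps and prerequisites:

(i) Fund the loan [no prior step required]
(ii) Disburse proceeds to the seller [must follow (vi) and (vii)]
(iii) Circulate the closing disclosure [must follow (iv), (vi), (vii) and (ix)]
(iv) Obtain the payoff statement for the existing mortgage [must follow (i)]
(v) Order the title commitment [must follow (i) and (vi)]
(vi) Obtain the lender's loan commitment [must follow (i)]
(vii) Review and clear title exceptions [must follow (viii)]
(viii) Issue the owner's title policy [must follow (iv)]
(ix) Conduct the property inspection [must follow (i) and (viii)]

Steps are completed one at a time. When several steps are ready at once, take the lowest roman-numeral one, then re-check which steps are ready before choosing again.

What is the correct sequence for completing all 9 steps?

(i) has no prerequisites → (i) first.
Ready: (iv) and (vi). (iv) has the earlier label → (iv).
(viii) now also ready, so the ready set is {(vi), (viii)}; (vi) has the earlier label → (vi).
(v) now also ready, so the ready set is {(v), (viii)}; (v) has the earlier label → (v).
That leaves (viii) as the only ready step → (viii).
(vii) and (ix) are both available; (vii) has the earlier label → (vii).
(ii) now also ready, so the ready set is {(ii), (ix)}; (ii) has the earlier label → (ii).
(ix) needed (i) and (viii), now all done → (ix).
(iii) needed (iv), (vi), (vii) and (ix), now all done → (iii).

(i), (iv), (vi), (v), (viii), (vii), (ii), (ix), (iii)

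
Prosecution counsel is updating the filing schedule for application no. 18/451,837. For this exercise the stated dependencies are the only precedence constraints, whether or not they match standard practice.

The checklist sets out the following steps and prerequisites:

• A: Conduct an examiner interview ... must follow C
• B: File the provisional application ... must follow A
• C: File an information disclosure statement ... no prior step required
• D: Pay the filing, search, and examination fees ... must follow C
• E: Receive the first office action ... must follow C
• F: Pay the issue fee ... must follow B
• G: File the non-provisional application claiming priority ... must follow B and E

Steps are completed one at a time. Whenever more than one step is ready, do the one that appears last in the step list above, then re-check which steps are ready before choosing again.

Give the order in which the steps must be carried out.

C, E, D, A, B, G, F

C is the only step with nothing outstanding, so it goes first.
E, D and A are all available; E is listed later → E.
Ready: D and A. D is listed later → D.
A is the only step now ready → A.
B is the only step now ready → B.
G and F are both available; G is listed later → G.
F needed B, now all done → F.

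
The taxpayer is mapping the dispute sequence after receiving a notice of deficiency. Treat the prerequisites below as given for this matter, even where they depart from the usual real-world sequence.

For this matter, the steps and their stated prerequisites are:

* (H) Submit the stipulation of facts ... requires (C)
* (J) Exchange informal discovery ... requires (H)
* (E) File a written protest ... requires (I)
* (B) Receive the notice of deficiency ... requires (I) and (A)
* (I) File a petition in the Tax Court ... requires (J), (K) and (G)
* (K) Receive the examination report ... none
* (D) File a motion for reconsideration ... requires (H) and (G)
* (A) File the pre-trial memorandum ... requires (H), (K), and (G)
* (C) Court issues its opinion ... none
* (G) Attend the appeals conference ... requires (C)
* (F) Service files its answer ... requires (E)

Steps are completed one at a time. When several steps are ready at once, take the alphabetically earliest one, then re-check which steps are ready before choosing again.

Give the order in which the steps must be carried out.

Nothing is required for (C) and (K). (C) has the earlier label → (C) first.
Ready: (G), (H) and (K). (G) has the earlier label → (G).
Ready: (H) and (K). (H) has the earlier label → (H).
(D) and (J) now also ready, so the ready set is {(D), (J), (K)}; (D) has the earlier label → (D).
(J) and (K) are both available; (J) has the earlier label → (J).
(K) is the only step now ready → (K).
(A) and (I) are both available; (A) has the earlier label → (A).
Next only (I) has its prerequisites met → (I).
(B) and (E) are both available; (B) has the earlier label → (B).
(E) needed (I), now all done → (E).
(F) needed (E), now all done → (F).

(C), (G), (H), (D), (J), (K), (A), (I), (B), (E), (F)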